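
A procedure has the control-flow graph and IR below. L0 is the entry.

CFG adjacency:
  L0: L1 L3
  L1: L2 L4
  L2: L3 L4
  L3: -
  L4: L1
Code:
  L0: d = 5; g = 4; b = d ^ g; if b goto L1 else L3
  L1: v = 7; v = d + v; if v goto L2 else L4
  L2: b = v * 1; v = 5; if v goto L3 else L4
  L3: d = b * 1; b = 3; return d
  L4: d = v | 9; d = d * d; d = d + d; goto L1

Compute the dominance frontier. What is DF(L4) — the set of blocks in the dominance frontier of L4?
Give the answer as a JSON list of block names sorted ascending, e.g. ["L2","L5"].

Answer: ["L1"]

Working:
idom tree: L1←L0 L2←L1 L3←L0 L4←L1
Join-block Dom:
  L1: preds {L0,L4}: {L0} ∩ {L0,L1,L4} = {L0}; idom=L0
  L3: preds {L0,L2}: {L0} ∩ {L0,L1,L2} = {L0}; idom=L0
  L4: preds {L1,L2}: {L0,L1} ∩ {L0,L1,L2} = {L0,L1}; idom=L1

DF walk-up:
  join L1 pred L0: · stop@L0
  join L1 pred L4: L4→L1 stop@L0
  join L3 pred L0: · stop@L0
  join L3 pred L2: L2→L1 stop@L0
  join L4 pred L1: · stop@L1
  join L4 pred L2: L2 stop@L1
  DF(L0)=∅
  DF(L1)={L1,L3}
  DF(L2)={L3,L4}
  DF(L3)=∅
  DF(L4)={L1}

DF(L4) = ["L1"]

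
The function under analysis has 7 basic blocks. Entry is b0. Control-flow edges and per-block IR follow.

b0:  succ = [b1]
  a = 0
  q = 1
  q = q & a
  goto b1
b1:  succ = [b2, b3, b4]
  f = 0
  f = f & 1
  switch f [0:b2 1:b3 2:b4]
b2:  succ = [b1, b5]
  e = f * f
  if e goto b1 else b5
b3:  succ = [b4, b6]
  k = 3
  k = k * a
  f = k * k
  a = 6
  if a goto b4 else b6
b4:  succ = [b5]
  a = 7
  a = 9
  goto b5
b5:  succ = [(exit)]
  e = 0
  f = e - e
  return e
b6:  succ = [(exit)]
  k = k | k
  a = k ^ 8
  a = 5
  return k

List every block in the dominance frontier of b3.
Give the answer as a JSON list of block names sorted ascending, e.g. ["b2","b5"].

Answer: ["b4"]

Derivation:
idom tree: b1←b0 b2←b1 b3←b1 b4←b1 b5←b1 b6←b3
Dom at joins:
  b1: preds {b0,b2}: {b0} ∩ {b0,b1,b2} = {b0}; idom=b0
  b4: preds {b1,b3}: {b0,b1} ∩ {b0,b1,b3} = {b0,b1}; idom=b1
  b5: preds {b2,b4}: {b0,b1,b2} ∩ {b0,b1,b4} = {b0,b1}; idom=b1

DF derivation:
  join b1 pred b0: · stop@b0
  join b1 pred b2: b2→b1 stop@b0
  join b4 pred b1: · stop@b1
  join b4 pred b3: b3 stop@b1
  join b5 pred b2: b2 stop@b1
  join b5 pred b4: b4 stop@b1
  b0: DF=∅
  b1: DF={b1}
  b2: DF={b1,b5}
  b3: DF={b4}
  b4: DF={b5}
  b5: DF=∅
  b6: DF=∅

DF(b3) = ["b4"]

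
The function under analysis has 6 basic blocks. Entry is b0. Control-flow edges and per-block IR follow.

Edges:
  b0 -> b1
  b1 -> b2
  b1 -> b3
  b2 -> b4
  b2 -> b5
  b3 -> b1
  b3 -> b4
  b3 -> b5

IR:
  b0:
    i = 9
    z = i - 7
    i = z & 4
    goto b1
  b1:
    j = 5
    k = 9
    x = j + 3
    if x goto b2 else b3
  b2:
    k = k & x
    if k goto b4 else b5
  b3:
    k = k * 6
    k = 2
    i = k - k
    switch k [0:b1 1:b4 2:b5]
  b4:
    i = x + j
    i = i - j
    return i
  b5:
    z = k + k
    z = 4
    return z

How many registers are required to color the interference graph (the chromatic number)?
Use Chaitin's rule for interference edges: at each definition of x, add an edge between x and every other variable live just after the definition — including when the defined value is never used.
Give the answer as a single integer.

Per-block:
  b0: {i,z} / ∅
  b1: {j,k,x} / ∅
  b2: {k} / {k,x}
  b3: {i,k} / {k}
  b4: {i} / {j,x}
  b5: {z} / {k}

Live sets:
  b0: in=∅ out=∅
  b1: in=∅ out={j,k,x}
  b2: in={j,k,x} out={j,k,x}
  b3: in={j,k,x} out={j,k,x}
  b4: in={j,x} out=∅
  b5: in={k} out=∅

Interfere edges:
  i: {j,k,x}
  j: {i,k,x}
  k: {i,j,x}
  x: {i,j,k}
  z: ∅

Colouring:
  lower bound: {i,j,k,x} mutually conflict ⇒ χ ≥ 4
  4-colouring: c0={i,z}  c1={j}  c2={k}  c3={x}
  χ = 4

Answer: 4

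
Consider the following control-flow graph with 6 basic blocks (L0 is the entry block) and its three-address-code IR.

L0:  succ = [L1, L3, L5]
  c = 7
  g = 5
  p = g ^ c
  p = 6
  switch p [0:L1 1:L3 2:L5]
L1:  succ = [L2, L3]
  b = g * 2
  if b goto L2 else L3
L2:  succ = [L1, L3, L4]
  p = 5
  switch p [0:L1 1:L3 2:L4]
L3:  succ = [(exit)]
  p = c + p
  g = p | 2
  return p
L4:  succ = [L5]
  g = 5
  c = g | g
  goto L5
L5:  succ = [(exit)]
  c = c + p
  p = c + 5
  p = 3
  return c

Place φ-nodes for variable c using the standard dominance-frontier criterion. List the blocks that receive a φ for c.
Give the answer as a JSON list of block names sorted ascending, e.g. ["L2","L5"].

idom tree: L1←L0 L2←L1 L3←L0 L4←L2 L5←L0
Dom at joins:
  L1: preds {L0,L2}: {L0} ∩ {L0,L1,L2} = {L0}; idom=L0
  L3: preds {L0,L1,L2}: {L0} ∩ {L0,L1} ∩ {L0,L1,L2} = {L0}; idom=L0
  L5: preds {L0,L4}: {L0} ∩ {L0,L1,L2,L4} = {L0}; idom=L0

Frontier:
  join L1 pred L0: · stop@L0
  join L1 pred L2: L2→L1 stop@L0
  join L3 pred L0: · stop@L0
  join L3 pred L1: L1 stop@L0
  join L3 pred L2: L2→L1 stop@L0
  join L5 pred L0: · stop@L0
  join L5 pred L4: L4→L2→L1 stop@L0
  L0 → ∅
  L1 → {L1,L3,L5}
  L2 → {L1,L3,L5}
  L3 → ∅
  L4 → {L5}
  L5 → ∅

φ for c: defs {L0,L4,L5}
  DF⁺ = {L5}

Answer: ["L5"]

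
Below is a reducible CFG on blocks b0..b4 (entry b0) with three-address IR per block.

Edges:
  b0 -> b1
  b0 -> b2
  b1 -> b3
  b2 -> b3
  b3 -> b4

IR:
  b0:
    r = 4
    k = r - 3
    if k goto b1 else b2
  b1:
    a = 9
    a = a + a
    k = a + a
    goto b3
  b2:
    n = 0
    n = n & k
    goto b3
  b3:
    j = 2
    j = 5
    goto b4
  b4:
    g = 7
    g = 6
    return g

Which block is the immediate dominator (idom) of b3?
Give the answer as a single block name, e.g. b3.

idom tree: b1←b0 b2←b0 b3←b0 b4←b3
Join-block Dom:
  b3: preds {b1,b2}: {b0,b1} ∩ {b0,b2} = {b0}; idom=b0

idom(b3) = b0

Answer: b0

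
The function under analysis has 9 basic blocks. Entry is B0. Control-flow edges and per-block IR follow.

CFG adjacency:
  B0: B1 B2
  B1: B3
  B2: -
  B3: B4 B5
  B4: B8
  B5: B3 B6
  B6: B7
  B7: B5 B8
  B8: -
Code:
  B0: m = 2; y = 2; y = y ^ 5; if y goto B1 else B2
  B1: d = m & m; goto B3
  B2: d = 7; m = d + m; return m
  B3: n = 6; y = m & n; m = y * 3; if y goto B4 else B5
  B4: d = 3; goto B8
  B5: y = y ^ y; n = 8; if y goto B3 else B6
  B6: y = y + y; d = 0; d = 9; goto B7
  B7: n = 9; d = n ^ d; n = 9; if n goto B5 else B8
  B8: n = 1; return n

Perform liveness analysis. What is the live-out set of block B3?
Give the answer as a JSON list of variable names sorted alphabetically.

Answer: ["m", "y"]

Analysis:
def/use:
  B0: {m,y} / ∅
  B1: {d} / {m}
  B2: {d,m} / {m}
  B3: {m,n,y} / {m}
  B4: {d} / ∅
  B5: {n,y} / {y}
  B6: {d,y} / {y}
  B7: {d,n} / {d}
  B8: {n} / ∅

Liveness:
  B0: in=∅ out={m}
  B1: in={m} out={m}
  B2: in={m} out=∅
  B3: in={m} out={m,y}
  B4: in=∅ out=∅
  B5: in={m,y} out={m,y}
  B6: in={m,y} out={d,m,y}
  B7: in={d,m,y} out={m,y}
  B8: in=∅ out=∅

live-out(B3) = ["m", "y"]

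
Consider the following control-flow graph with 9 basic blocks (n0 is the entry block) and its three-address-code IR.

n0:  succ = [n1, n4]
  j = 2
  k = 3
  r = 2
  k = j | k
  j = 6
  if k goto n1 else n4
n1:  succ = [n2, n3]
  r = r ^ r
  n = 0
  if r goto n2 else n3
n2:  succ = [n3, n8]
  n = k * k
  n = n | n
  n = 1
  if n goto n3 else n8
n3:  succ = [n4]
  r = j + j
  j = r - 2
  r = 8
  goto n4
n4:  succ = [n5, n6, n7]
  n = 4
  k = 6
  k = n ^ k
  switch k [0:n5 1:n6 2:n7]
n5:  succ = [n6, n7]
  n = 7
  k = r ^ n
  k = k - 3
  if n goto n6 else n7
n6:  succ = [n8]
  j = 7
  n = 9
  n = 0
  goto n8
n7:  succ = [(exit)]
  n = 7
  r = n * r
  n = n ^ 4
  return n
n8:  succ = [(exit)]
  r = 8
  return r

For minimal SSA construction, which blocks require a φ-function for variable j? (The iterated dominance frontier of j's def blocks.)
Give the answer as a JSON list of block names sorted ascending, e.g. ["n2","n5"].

idom tree: n1←n0 n2←n1 n3←n1 n4←n0 n5←n4 n6←n4 n7←n4 n8←n0
Join-block Dom:
  n3: preds {n1,n2}: {n0,n1} ∩ {n0,n1,n2} = {n0,n1}; idom=n1
  n4: preds {n0,n3}: {n0} ∩ {n0,n1,n3} = {n0}; idom=n0
  n6: preds {n4,n5}: {n0,n4} ∩ {n0,n4,n5} = {n0,n4}; idom=n4
  n7: preds {n4,n5}: {n0,n4} ∩ {n0,n4,n5} = {n0,n4}; idom=n4
  n8: preds {n2,n6}: {n0,n1,n2} ∩ {n0,n4,n6} = {n0}; idom=n0

DF derivation:
  n3←n1: walk · to n1
  n3←n2: walk n2 to n1
  n4←n0: walk · to n0
  n4←n3: walk n3→n1 to n0
  n6←n4: walk · to n4
  n6←n5: walk n5 to n4
  n7←n4: walk · to n4
  n7←n5: walk n5 to n4
  n8←n2: walk n2→n1 to n0
  n8←n6: walk n6→n4 to n0
  DF(n0)=∅
  DF(n1)={n4,n8}
  DF(n2)={n3,n8}
  DF(n3)={n4}
  DF(n4)={n8}
  DF(n5)={n6,n7}
  DF(n6)={n8}
  DF(n7)=∅
  DF(n8)=∅

φ for j: defs {n0,n3,n6}
  DF⁺ = {n4,n8}

Answer: ["n4", "n8"]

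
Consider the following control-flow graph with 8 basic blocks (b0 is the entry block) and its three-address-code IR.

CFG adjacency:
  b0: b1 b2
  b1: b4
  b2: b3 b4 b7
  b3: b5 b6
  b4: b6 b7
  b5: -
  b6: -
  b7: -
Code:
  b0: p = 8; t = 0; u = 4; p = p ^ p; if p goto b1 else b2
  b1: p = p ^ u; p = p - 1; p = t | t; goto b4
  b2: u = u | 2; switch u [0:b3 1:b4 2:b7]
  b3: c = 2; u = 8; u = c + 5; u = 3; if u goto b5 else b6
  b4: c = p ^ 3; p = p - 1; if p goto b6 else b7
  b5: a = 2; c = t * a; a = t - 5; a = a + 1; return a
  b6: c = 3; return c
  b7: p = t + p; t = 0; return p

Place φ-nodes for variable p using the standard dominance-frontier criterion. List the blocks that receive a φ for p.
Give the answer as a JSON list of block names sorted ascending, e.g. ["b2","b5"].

Answer: ["b4", "b6", "b7"]

Working:
idom tree: b1←b0 b2←b0 b3←b2 b4←b0 b5←b3 b6←b0 b7←b0
Dom at joins:
  b4: preds {b1,b2}: {b0,b1} ∩ {b0,b2} = {b0}; idom=b0
  b6: preds {b3,b4}: {b0,b2,b3} ∩ {b0,b4} = {b0}; idom=b0
  b7: preds {b2,b4}: {b0,b2} ∩ {b0,b4} = {b0}; idom=b0

Frontier:
  join b4 pred b1: b1 stop@b0
  join b4 pred b2: b2 stop@b0
  join b6 pred b3: b3→b2 stop@b0
  join b6 pred b4: b4 stop@b0
  join b7 pred b2: b2 stop@b0
  join b7 pred b4: b4 stop@b0
  b0: DF=∅
  b1: DF={b4}
  b2: DF={b4,b6,b7}
  b3: DF={b6}
  b4: DF={b6,b7}
  b5: DF=∅
  b6: DF=∅
  b7: DF=∅

φ for p: defs {b0,b1,b4,b7}
  DF⁺ = {b4,b6,b7}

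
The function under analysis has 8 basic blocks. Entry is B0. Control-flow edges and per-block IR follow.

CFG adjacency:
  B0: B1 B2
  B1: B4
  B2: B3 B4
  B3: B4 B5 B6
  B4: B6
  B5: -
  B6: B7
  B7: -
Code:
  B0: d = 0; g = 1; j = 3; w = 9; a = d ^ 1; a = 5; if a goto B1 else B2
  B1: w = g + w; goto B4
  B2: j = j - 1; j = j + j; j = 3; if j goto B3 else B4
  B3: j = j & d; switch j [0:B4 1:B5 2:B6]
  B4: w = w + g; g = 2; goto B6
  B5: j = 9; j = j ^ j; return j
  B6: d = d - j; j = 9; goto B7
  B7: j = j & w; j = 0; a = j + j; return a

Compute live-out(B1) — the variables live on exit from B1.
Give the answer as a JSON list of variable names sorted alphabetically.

Answer: ["d", "g", "j", "w"]

Analysis:
Block summaries:
  B0: def={a,d,g,j,w} ue=∅
  B1: def={w} ue={g,w}
  B2: def={j} ue={j}
  B3: def={j} ue={d,j}
  B4: def={g,w} ue={g,w}
  B5: def={j} ue=∅
  B6: def={d,j} ue={d,j}
  B7: def={a,j} ue={j,w}

Backward fixpoint:
  live B0: ∅→{d,g,j,w}
  live B1: {d,g,j,w}→{d,g,j,w}
  live B2: {d,g,j,w}→{d,g,j,w}
  live B3: {d,g,j,w}→{d,g,j,w}
  live B4: {d,g,j,w}→{d,j,w}
  live B5: ∅→∅
  live B6: {d,j,w}→{j,w}
  live B7: {j,w}→∅

live-out(B1) = ["d", "g", "j", "w"]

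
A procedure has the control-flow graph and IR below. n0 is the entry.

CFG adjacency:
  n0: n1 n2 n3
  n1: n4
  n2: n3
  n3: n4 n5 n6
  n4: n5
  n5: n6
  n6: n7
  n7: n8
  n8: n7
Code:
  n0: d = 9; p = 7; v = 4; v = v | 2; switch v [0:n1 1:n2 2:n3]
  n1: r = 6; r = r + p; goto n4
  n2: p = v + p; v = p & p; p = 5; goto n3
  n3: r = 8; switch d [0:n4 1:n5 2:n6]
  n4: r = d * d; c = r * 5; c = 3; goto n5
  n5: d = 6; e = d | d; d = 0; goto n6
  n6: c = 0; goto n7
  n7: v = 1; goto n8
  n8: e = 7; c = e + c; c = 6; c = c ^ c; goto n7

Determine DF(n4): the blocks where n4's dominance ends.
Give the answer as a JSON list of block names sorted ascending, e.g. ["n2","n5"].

idom tree: n1←n0 n2←n0 n3←n0 n4←n0 n5←n0 n6←n0 n7←n6 n8←n7
Dom∩ at merges:
  n3: preds {n0,n2}: {n0} ∩ {n0,n2} = {n0}; idom=n0
  n4: preds {n1,n3}: {n0,n1} ∩ {n0,n3} = {n0}; idom=n0
  n5: preds {n3,n4}: {n0,n3} ∩ {n0,n4} = {n0}; idom=n0
  n6: preds {n3,n5}: {n0,n3} ∩ {n0,n5} = {n0}; idom=n0
  n7: preds {n6,n8}: {n0,n6} ∩ {n0,n6,n7,n8} = {n0,n6}; idom=n6

DF derivation:
  n3←n0: walk · to n0
  n3←n2: walk n2 to n0
  n4←n1: walk n1 to n0
  n4←n3: walk n3 to n0
  n5←n3: walk n3 to n0
  n5←n4: walk n4 to n0
  n6←n3: walk n3 to n0
  n6←n5: walk n5 to n0
  n7←n6: walk · to n6
  n7←n8: walk n8→n7 to n6
  n0: DF=∅
  n1: DF={n4}
  n2: DF={n3}
  n3: DF={n4,n5,n6}
  n4: DF={n5}
  n5: DF={n6}
  n6: DF=∅
  n7: DF={n7}
  n8: DF={n7}

DF(n4) = ["n5"]

Answer: ["n5"]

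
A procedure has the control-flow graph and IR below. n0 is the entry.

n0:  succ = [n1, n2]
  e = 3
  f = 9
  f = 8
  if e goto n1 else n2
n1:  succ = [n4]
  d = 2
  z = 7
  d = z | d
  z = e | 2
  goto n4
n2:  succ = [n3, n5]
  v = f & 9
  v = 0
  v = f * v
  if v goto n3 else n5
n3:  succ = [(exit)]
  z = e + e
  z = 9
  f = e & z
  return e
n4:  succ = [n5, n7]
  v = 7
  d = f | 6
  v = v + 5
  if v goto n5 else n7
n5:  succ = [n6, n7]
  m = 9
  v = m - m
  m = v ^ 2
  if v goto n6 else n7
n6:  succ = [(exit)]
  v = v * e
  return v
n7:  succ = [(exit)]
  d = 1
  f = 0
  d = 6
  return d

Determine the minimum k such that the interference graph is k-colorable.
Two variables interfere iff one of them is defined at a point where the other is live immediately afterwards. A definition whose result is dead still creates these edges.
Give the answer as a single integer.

Block summaries:
  n0: {e,f} / ∅
  n1: {d,z} / {e}
  n2: {v} / {f}
  n3: {f,z} / {e}
  n4: {d,v} / {f}
  n5: {m,v} / ∅
  n6: {v} / {e,v}
  n7: {d,f} / ∅

Backward fixpoint:
  n0: in=∅ out={e,f}
  n1: in={e,f} out={e,f}
  n2: in={e,f} out={e}
  n3: in={e} out=∅
  n4: in={e,f} out={e}
  n5: in={e} out={e,v}
  n6: in={e,v} out=∅
  n7: in=∅ out=∅

Interfere edges:
  d: {e,f,v,z}
  e: {d,f,m,v,z}
  f: {d,e,v,z}
  m: {e,v}
  v: {d,e,f,m}
  z: {d,e,f}

Registers:
  {d,e,f,v} pairwise interfere (4-clique) ⇒ χ ≥ 4
  assign d→c1 e→c0 f→c2 m→c1 v→c3 z→c3 — no edge inside a register ⇒ χ ≤ 4
  χ = 4

Answer: 4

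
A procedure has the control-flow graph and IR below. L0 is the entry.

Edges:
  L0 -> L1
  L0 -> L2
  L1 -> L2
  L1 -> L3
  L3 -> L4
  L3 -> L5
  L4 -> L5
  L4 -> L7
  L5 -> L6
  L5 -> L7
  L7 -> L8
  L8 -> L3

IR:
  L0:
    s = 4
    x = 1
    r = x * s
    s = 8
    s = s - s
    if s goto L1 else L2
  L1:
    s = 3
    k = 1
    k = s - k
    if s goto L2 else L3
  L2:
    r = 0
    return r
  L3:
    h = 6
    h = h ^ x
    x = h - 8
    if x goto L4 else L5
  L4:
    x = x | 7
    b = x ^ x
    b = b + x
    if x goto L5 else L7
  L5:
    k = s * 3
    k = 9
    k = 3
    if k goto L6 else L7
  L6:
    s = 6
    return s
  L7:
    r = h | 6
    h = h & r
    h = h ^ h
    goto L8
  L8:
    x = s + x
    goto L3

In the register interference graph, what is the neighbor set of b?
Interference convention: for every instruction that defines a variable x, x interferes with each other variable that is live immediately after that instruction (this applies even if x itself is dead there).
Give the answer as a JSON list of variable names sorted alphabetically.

Per-block:
  L0: def={r,s,x} ue=∅
  L1: def={k,s} ue=∅
  L2: def={r} ue=∅
  L3: def={h,x} ue={x}
  L4: def={b,x} ue={x}
  L5: def={k} ue={s}
  L6: def={s} ue=∅
  L7: def={h,r} ue={h}
  L8: def={x} ue={s,x}

Liveness:
  L0: in=∅ out={x}
  L1: in={x} out={s,x}
  L2: in=∅ out=∅
  L3: in={s,x} out={h,s,x}
  L4: in={h,s,x} out={h,s,x}
  L5: in={h,s,x} out={h,s,x}
  L6: in=∅ out=∅
  L7: in={h,s,x} out={s,x}
  L8: in={s,x} out={s,x}

Conflict graph:
  b↔{h,s,x}
  h↔{b,k,r,s,x}
  k↔{h,s,x}
  r↔{h,s,x}
  s↔{b,h,k,r,x}
  x↔{b,h,k,r,s}

N(b) = ["h", "s", "x"]

Answer: ["h", "s", "x"]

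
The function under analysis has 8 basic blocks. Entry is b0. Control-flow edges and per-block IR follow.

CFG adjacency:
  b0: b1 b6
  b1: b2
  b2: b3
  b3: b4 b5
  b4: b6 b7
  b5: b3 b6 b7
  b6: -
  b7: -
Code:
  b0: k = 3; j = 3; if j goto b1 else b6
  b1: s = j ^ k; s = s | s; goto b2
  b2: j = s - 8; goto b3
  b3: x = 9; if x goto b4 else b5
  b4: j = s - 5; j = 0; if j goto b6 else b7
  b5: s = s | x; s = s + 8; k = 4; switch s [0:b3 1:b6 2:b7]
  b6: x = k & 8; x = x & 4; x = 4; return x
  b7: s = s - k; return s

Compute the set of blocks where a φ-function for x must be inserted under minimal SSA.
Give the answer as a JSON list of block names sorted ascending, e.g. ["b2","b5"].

idom tree: b1←b0 b2←b1 b3←b2 b4←b3 b5←b3 b6←b0 b7←b3
Dom∩ at merges:
  b3: preds {b2,b5}: {b0,b1,b2} ∩ {b0,b1,b2,b3,b5} = {b0,b1,b2}; idom=b2
  b6: preds {b0,b4,b5}: {b0} ∩ {b0,b1,b2,b3,b4} ∩ {b0,b1,b2,b3,b5} = {b0}; idom=b0
  b7: preds {b4,b5}: {b0,b1,b2,b3,b4} ∩ {b0,b1,b2,b3,b5} = {b0,b1,b2,b3}; idom=b3

Frontier:
  b3←b2: walk · to b2
  b3←b5: walk b5→b3 to b2
  b6←b0: walk · to b0
  b6←b4: walk b4→b3→b2→b1 to b0
  b6←b5: walk b5→b3→b2→b1 to b0
  b7←b4: walk b4 to b3
  b7←b5: walk b5 to b3
  b0: DF=∅
  b1: DF={b6}
  b2: DF={b6}
  b3: DF={b3,b6}
  b4: DF={b6,b7}
  b5: DF={b3,b6,b7}
  b6: DF=∅
  b7: DF=∅

φ for x: defs {b3,b6}
  DF⁺ = {b3,b6}

Answer: ["b3", "b6"]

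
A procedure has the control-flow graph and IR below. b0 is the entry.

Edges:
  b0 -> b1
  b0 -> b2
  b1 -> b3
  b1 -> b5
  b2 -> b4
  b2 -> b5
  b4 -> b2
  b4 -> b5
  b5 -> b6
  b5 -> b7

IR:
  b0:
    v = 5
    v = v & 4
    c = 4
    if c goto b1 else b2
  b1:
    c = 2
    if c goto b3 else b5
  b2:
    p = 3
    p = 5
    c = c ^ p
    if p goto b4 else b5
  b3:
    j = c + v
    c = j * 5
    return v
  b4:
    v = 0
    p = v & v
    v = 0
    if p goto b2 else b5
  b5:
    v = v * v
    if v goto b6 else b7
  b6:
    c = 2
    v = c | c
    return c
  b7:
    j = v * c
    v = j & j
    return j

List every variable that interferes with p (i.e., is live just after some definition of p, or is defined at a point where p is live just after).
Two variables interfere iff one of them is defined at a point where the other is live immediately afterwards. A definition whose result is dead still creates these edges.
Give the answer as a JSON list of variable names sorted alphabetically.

def/use:
  b0: def={c,v} ue=∅
  b1: def={c} ue=∅
  b2: def={c,p} ue={c}
  b3: def={c,j} ue={c,v}
  b4: def={p,v} ue=∅
  b5: def={v} ue={v}
  b6: def={c,v} ue=∅
  b7: def={j,v} ue={c,v}

Liveness:
  b0 li=∅ lo={c,v}
  b1 li={v} lo={c,v}
  b2 li={c,v} lo={c,v}
  b3 li={c,v} lo=∅
  b4 li={c} lo={c,v}
  b5 li={c,v} lo={c,v}
  b6 li=∅ lo=∅
  b7 li={c,v} lo=∅

Interference:
  c↔{p,v}
  j↔{v}
  p↔{c,v}
  v↔{c,j,p}

N(p) = ["c", "v"]

Answer: ["c", "v"]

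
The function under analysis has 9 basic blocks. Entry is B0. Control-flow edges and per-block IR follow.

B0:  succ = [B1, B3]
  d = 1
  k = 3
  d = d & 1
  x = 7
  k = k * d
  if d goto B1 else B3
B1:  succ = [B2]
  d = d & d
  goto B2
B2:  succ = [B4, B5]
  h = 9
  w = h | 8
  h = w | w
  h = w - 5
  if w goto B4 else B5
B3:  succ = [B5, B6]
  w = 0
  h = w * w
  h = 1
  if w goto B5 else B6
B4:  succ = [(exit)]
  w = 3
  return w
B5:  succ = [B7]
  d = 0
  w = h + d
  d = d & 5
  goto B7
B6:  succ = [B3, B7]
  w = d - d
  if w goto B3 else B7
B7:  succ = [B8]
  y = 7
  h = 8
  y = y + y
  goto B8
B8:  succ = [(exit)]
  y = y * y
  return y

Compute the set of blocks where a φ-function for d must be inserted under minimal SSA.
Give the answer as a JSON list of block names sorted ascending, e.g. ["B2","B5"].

idom tree: B1←B0 B2←B1 B3←B0 B4←B2 B5←B0 B6←B3 B7←B0 B8←B7
Dom at joins:
  B3: preds {B0,B6}: {B0} ∩ {B0,B3,B6} = {B0}; idom=B0
  B5: preds {B2,B3}: {B0,B1,B2} ∩ {B0,B3} = {B0}; idom=B0
  B7: preds {B5,B6}: {B0,B5} ∩ {B0,B3,B6} = {B0}; idom=B0

DF walk-up:
  join B3 pred B0: · stop@B0
  join B3 pred B6: B6→B3 stop@B0
  join B5 pred B2: B2→B1 stop@B0
  join B5 pred B3: B3 stop@B0
  join B7 pred B5: B5 stop@B0
  join B7 pred B6: B6→B3 stop@B0
  B0 → ∅
  B1 → {B5}
  B2 → {B5}
  B3 → {B3,B5,B7}
  B4 → ∅
  B5 → {B7}
  B6 → {B3,B7}
  B7 → ∅
  B8 → ∅

φ for d: defs {B0,B1,B5}
  DF⁺ = {B5,B7}

Answer: ["B5", "B7"]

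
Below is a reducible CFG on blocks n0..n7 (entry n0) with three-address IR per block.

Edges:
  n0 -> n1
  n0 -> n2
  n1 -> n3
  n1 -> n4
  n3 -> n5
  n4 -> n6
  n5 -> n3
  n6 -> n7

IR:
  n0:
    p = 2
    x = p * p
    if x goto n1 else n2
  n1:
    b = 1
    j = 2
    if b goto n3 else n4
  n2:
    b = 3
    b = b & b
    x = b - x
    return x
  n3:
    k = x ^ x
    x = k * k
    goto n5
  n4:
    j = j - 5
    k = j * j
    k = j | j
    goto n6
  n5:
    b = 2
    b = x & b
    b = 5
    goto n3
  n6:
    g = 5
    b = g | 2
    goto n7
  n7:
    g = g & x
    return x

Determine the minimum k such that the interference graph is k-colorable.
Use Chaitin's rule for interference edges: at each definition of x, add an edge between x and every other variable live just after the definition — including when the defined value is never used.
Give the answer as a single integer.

Answer: 3

Analysis:
def/use:
  n0: def={p,x} ue=∅
  n1: def={b,j} ue=∅
  n2: def={b,x} ue={x}
  n3: def={k,x} ue={x}
  n4: def={j,k} ue={j}
  n5: def={b} ue={x}
  n6: def={b,g} ue=∅
  n7: def={g} ue={g,x}

Liveness:
  live n0: ∅→{x}
  live n1: {x}→{j,x}
  live n2: {x}→∅
  live n3: {x}→{x}
  live n4: {j,x}→{x}
  live n5: {x}→{x}
  live n6: {x}→{g,x}
  live n7: {g,x}→∅

Interference:
  b↔{g,j,x}
  g↔{b,x}
  j↔{b,k,x}
  k↔{j,x}
  p↔∅
  x↔{b,g,j,k}

Registers:
  lower bound: {b,g,x} mutually conflict ⇒ χ ≥ 3
  assign b→c1 g→c2 j→c2 k→c1 p→c0 x→c0 — no edge inside a register ⇒ χ ≤ 3
  χ = 3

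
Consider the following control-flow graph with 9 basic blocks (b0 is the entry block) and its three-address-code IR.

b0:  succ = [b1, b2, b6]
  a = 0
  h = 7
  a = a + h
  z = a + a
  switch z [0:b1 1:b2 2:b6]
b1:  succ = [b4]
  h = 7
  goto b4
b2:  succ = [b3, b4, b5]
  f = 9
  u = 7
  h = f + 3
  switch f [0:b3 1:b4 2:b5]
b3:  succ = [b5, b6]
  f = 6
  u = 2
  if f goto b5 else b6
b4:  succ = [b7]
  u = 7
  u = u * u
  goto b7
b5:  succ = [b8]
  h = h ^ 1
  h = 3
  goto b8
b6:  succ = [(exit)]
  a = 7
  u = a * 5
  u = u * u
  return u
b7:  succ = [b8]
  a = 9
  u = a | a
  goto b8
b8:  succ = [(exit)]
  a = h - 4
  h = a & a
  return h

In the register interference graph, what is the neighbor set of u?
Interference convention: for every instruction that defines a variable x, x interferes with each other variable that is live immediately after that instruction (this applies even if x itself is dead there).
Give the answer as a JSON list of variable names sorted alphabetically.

Answer: ["f", "h"]

Working:
Per-block:
  b0: def={a,h,z} ue=∅
  b1: def={h} ue=∅
  b2: def={f,h,u} ue=∅
  b3: def={f,u} ue=∅
  b4: def={u} ue=∅
  b5: def={h} ue={h}
  b6: def={a,u} ue=∅
  b7: def={a,u} ue=∅
  b8: def={a,h} ue={h}

Live sets:
  b0: in=∅ out=∅
  b1: in=∅ out={h}
  b2: in=∅ out={h}
  b3: in={h} out={h}
  b4: in={h} out={h}
  b5: in={h} out={h}
  b6: in=∅ out=∅
  b7: in={h} out={h}
  b8: in={h} out=∅

Conflict graph:
  a — {h}
  f — {h,u}
  h — {a,f,u}
  u — {f,h}
  z — ∅

N(u) = ["f", "h"]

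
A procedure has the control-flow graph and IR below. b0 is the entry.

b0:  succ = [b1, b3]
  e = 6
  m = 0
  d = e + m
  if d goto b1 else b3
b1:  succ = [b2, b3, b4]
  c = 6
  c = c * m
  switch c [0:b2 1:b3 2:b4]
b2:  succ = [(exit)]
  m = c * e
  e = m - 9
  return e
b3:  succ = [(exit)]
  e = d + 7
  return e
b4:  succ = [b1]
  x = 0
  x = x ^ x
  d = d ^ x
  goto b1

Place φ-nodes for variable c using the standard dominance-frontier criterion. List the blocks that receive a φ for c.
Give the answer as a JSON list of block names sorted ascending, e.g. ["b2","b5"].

idom tree: b1←b0 b2←b1 b3←b0 b4←b1
Join-block Dom:
  b1: preds {b0,b4}: {b0} ∩ {b0,b1,b4} = {b0}; idom=b0
  b3: preds {b0,b1}: {b0} ∩ {b0,b1} = {b0}; idom=b0

DF walk-up:
  join b1 pred b0: · stop@b0
  join b1 pred b4: b4→b1 stop@b0
  join b3 pred b0: · stop@b0
  join b3 pred b1: b1 stop@b0
  b0 → ∅
  b1 → {b1,b3}
  b2 → ∅
  b3 → ∅
  b4 → {b1}

φ for c: defs {b1}
  DF⁺ = {b1,b3}

Answer: ["b1", "b3"]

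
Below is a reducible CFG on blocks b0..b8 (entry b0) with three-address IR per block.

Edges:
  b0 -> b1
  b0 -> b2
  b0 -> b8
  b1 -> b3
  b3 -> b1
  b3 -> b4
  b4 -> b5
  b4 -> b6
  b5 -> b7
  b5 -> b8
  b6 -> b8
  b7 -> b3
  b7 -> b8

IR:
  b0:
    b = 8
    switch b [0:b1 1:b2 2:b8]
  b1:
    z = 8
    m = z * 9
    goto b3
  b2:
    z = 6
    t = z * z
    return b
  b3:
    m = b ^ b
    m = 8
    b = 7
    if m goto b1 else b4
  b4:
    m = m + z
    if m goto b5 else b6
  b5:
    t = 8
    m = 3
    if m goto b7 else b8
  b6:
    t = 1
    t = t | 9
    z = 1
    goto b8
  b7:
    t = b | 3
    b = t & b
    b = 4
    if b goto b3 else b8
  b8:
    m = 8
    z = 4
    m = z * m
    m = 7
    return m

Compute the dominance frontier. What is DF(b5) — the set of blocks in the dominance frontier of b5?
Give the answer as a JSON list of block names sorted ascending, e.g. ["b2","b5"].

Answer: ["b3", "b8"]

Derivation:
idom tree: b1←b0 b2←b0 b3←b1 b4←b3 b5←b4 b6←b4 b7←b5 b8←b0
Dom at joins:
  b1: preds {b0,b3}: {b0} ∩ {b0,b1,b3} = {b0}; idom=b0
  b3: preds {b1,b7}: {b0,b1} ∩ {b0,b1,b3,b4,b5,b7} = {b0,b1}; idom=b1
  b8: preds {b0,b5,b6,b7}: {b0} ∩ {b0,b1,b3,b4,b5} ∩ {b0,b1,b3,b4,b6} ∩ {b0,b1,b3,b4,b5,b7} = {b0}; idom=b0

DF derivation:
  join b1 pred b0: · stop@b0
  join b1 pred b3: b3→b1 stop@b0
  join b3 pred b1: · stop@b1
  join b3 pred b7: b7→b5→b4→b3 stop@b1
  join b8 pred b0: · stop@b0
  join b8 pred b5: b5→b4→b3→b1 stop@b0
  join b8 pred b6: b6→b4→b3→b1 stop@b0
  join b8 pred b7: b7→b5→b4→b3→b1 stop@b0
  b0: DF=∅
  b1: DF={b1,b8}
  b2: DF=∅
  b3: DF={b1,b3,b8}
  b4: DF={b3,b8}
  b5: DF={b3,b8}
  b6: DF={b8}
  b7: DF={b3,b8}
  b8: DF=∅

DF(b5) = ["b3", "b8"]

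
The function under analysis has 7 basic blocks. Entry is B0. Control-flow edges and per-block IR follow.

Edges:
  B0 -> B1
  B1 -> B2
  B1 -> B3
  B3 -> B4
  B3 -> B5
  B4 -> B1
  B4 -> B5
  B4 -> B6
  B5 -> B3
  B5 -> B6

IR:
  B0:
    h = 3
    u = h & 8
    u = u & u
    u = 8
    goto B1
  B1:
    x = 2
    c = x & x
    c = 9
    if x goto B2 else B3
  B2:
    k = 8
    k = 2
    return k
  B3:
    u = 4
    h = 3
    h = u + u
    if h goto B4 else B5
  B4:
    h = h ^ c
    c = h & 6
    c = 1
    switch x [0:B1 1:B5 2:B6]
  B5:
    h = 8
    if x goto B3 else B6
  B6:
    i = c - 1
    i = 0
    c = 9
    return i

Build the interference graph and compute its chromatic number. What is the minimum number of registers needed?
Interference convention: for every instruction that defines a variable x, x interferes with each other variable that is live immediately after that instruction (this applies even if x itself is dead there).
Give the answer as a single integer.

Answer: 4

Analysis:
Per-block:
  B0 def {h,u} use ∅
  B1 def {c,x} use ∅
  B2 def {k} use ∅
  B3 def {h,u} use ∅
  B4 def {c,h} use {c,h,x}
  B5 def {h} use {x}
  B6 def {c,i} use {c}

Live sets:
  live B0: ∅→∅
  live B1: ∅→{c,x}
  live B2: ∅→∅
  live B3: {c,x}→{c,h,x}
  live B4: {c,h,x}→{c,x}
  live B5: {c,x}→{c,x}
  live B6: {c}→∅

Conflict graph:
  c↔{h,i,u,x}
  h↔{c,u,x}
  i↔{c}
  k↔∅
  u↔{c,h,x}
  x↔{c,h,u}

Registers:
  {c,h,u,x} pairwise interfere (4-clique) ⇒ χ ≥ 4
  assign c→c0 h→c1 i→c1 k→c0 u→c2 x→c3 — no edge inside a register ⇒ χ ≤ 4
  χ = 4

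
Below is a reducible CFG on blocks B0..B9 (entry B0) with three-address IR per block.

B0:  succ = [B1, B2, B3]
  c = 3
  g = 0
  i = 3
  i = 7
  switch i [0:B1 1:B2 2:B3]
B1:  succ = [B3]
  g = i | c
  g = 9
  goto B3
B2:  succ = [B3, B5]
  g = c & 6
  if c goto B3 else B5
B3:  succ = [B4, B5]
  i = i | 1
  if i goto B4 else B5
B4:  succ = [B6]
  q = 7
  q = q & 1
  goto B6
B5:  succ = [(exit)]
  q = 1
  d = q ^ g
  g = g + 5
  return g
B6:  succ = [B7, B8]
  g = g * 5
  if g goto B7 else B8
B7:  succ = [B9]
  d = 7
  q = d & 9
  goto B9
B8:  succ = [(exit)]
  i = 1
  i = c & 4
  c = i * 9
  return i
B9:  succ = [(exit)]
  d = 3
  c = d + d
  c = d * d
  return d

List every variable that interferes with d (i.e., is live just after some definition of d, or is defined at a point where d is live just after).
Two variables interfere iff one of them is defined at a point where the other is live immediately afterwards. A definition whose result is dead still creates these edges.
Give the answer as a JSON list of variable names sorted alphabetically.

Block summaries:
  B0: def={c,g,i} ue=∅
  B1: def={g} ue={c,i}
  B2: def={g} ue={c}
  B3: def={i} ue={i}
  B4: def={q} ue=∅
  B5: def={d,g,q} ue={g}
  B6: def={g} ue={g}
  B7: def={d,q} ue=∅
  B8: def={c,i} ue={c}
  B9: def={c,d} ue=∅

Live sets:
  live B0: ∅→{c,g,i}
  live B1: {c,i}→{c,g,i}
  live B2: {c,i}→{c,g,i}
  live B3: {c,g,i}→{c,g}
  live B4: {c,g}→{c,g}
  live B5: {g}→∅
  live B6: {c,g}→{c}
  live B7: ∅→∅
  live B8: {c}→∅
  live B9: ∅→∅

Conflict graph:
  c — {d,g,i,q}
  d — {c,g}
  g — {c,d,i,q}
  i — {c,g}
  q — {c,g}

N(d) = ["c", "g"]

Answer: ["c", "g"]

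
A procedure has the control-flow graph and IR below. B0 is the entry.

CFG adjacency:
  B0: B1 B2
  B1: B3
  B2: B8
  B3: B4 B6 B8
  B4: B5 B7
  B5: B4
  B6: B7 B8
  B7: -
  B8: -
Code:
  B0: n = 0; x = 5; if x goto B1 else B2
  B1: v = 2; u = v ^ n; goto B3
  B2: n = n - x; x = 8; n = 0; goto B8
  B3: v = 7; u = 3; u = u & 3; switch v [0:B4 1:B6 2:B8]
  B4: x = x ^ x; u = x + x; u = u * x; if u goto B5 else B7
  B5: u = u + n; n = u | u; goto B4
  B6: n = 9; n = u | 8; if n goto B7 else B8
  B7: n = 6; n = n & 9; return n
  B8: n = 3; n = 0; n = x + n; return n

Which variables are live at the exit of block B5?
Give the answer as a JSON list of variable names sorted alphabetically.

Per-block:
  B0: def={n,x} ue=∅
  B1: def={u,v} ue={n}
  B2: def={n,x} ue={n,x}
  B3: def={u,v} ue=∅
  B4: def={u,x} ue={x}
  B5: def={n,u} ue={n,u}
  B6: def={n} ue={u}
  B7: def={n} ue=∅
  B8: def={n} ue={x}

Backward fixpoint:
  B0 li=∅ lo={n,x}
  B1 li={n,x} lo={n,x}
  B2 li={n,x} lo={x}
  B3 li={n,x} lo={n,u,x}
  B4 li={n,x} lo={n,u,x}
  B5 li={n,u,x} lo={n,x}
  B6 li={u,x} lo={x}
  B7 li=∅ lo=∅
  B8 li={x} lo=∅

live-out(B5) = ["n", "x"]

Answer: ["n", "x"]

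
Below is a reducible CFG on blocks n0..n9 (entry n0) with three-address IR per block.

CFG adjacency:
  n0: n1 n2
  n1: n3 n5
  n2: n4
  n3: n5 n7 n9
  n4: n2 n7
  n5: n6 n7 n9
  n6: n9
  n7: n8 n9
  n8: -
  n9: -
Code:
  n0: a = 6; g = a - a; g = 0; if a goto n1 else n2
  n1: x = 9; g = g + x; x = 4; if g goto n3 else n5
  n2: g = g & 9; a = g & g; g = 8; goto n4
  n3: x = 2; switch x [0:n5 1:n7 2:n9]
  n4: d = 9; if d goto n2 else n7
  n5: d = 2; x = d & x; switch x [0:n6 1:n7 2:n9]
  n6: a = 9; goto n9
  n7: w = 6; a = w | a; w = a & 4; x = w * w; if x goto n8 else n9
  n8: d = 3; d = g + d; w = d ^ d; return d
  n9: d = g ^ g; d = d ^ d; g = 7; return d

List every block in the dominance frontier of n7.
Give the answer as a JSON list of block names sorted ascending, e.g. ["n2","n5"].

Answer: ["n9"]

Working:
idom tree: n1←n0 n2←n0 n3←n1 n4←n2 n5←n1 n6←n5 n7←n0 n8←n7 n9←n0
Dom∩ at merges:
  n2: preds {n0,n4}: {n0} ∩ {n0,n2,n4} = {n0}; idom=n0
  n5: preds {n1,n3}: {n0,n1} ∩ {n0,n1,n3} = {n0,n1}; idom=n1
  n7: preds {n3,n4,n5}: {n0,n1,n3} ∩ {n0,n2,n4} ∩ {n0,n1,n5} = {n0}; idom=n0
  n9: preds {n3,n5,n6,n7}: {n0,n1,n3} ∩ {n0,n1,n5} ∩ {n0,n1,n5,n6} ∩ {n0,n7} = {n0}; idom=n0

DF derivation:
  join n2 pred n0: · stop@n0
  join n2 pred n4: n4→n2 stop@n0
  join n5 pred n1: · stop@n1
  join n5 pred n3: n3 stop@n1
  join n7 pred n3: n3→n1 stop@n0
  join n7 pred n4: n4→n2 stop@n0
  join n7 pred n5: n5→n1 stop@n0
  join n9 pred n3: n3→n1 stop@n0
  join n9 pred n5: n5→n1 stop@n0
  join n9 pred n6: n6→n5→n1 stop@n0
  join n9 pred n7: n7 stop@n0
  n0 → ∅
  n1 → {n7,n9}
  n2 → {n2,n7}
  n3 → {n5,n7,n9}
  n4 → {n2,n7}
  n5 → {n7,n9}
  n6 → {n9}
  n7 → {n9}
  n8 → ∅
  n9 → ∅

DF(n7) = ["n9"]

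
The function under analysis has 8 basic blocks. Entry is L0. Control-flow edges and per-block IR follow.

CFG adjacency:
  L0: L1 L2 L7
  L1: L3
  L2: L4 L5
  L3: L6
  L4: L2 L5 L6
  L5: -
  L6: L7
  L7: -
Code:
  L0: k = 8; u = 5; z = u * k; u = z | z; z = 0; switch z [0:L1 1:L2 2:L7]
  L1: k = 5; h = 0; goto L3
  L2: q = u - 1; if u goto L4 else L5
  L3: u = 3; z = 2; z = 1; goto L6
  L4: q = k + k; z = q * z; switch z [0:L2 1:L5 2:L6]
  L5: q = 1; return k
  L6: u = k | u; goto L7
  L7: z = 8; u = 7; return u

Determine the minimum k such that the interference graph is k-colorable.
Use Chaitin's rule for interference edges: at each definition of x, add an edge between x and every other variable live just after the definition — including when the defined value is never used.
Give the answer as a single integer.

Answer: 4

Working:
Block summaries:
  L0: {k,u,z} / ∅
  L1: {h,k} / ∅
  L2: {q} / {u}
  L3: {u,z} / ∅
  L4: {q,z} / {k,z}
  L5: {q} / {k}
  L6: {u} / {k,u}
  L7: {u,z} / ∅

Live sets:
  L0 li=∅ lo={k,u,z}
  L1 li=∅ lo={k}
  L2 li={k,u,z} lo={k,u,z}
  L3 li={k} lo={k,u}
  L4 li={k,u,z} lo={k,u,z}
  L5 li={k} lo=∅
  L6 li={k,u} lo=∅
  L7 li=∅ lo=∅

Interfere edges:
  h — {k}
  k — {h,q,u,z}
  q — {k,u,z}
  u — {k,q,z}
  z — {k,q,u}

Colouring:
  {k,q,u,z} pairwise interfere (4-clique) ⇒ χ ≥ 4
  assign h→c1 k→c0 q→c1 u→c2 z→c3 — no edge inside a register ⇒ χ ≤ 4
  χ = 4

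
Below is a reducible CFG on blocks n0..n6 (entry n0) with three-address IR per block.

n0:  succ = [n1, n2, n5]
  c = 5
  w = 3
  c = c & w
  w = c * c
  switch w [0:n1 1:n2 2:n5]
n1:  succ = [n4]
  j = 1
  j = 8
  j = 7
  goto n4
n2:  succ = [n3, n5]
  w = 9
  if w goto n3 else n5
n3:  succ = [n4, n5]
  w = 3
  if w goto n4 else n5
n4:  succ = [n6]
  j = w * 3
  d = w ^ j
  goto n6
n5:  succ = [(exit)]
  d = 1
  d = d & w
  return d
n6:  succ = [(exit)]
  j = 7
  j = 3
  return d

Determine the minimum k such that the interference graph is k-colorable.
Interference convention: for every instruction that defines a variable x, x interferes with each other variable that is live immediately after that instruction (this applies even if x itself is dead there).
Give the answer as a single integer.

Answer: 3

Working:
Block summaries:
  n0 def {c,w} use ∅
  n1 def {j} use ∅
  n2 def {w} use ∅
  n3 def {w} use ∅
  n4 def {d,j} use {w}
  n5 def {d} use {w}
  n6 def {j} use {d}

Backward fixpoint:
  n0: in=∅ out={w}
  n1: in={w} out={w}
  n2: in=∅ out={w}
  n3: in=∅ out={w}
  n4: in={w} out={d}
  n5: in={w} out=∅
  n6: in={d} out=∅

Interference:
  c — {w}
  d — {j,w}
  j — {d,w}
  w — {c,d,j}

Chromatic number:
  clique {d,j,w} ⇒ need ≥ 3
  3-colouring: R0={w}  R1={c,d}  R2={j}
  χ = 3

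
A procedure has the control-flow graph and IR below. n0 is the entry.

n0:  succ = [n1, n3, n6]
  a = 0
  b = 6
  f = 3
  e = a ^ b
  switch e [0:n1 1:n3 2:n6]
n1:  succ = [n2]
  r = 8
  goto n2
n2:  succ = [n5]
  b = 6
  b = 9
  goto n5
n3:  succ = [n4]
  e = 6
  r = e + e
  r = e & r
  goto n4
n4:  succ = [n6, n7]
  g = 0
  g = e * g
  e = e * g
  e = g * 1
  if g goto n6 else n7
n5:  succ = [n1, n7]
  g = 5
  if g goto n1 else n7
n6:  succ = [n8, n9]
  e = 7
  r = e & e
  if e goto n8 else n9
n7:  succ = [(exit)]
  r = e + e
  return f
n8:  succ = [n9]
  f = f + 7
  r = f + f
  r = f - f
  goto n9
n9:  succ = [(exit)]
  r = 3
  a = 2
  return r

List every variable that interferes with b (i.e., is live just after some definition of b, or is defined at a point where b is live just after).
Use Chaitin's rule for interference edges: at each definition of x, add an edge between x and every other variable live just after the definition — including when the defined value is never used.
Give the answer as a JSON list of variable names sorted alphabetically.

Block summaries:
  n0 def {a,b,e,f} use ∅
  n1 def {r} use ∅
  n2 def {b} use ∅
  n3 def {e,r} use ∅
  n4 def {e,g} use {e}
  n5 def {g} use ∅
  n6 def {e,r} use ∅
  n7 def {r} use {e,f}
  n8 def {f,r} use {f}
  n9 def {a,r} use ∅

Backward fixpoint:
  n0: in=∅ out={e,f}
  n1: in={e,f} out={e,f}
  n2: in={e,f} out={e,f}
  n3: in={f} out={e,f}
  n4: in={e,f} out={e,f}
  n5: in={e,f} out={e,f}
  n6: in={f} out={f}
  n7: in={e,f} out=∅
  n8: in={f} out=∅
  n9: in=∅ out=∅

Interfere edges:
  a — {b,f,r}
  b — {a,e,f}
  e — {b,f,g,r}
  f — {a,b,e,g,r}
  g — {e,f}
  r — {a,e,f}

N(b) = ["a", "e", "f"]

Answer: ["a", "e", "f"]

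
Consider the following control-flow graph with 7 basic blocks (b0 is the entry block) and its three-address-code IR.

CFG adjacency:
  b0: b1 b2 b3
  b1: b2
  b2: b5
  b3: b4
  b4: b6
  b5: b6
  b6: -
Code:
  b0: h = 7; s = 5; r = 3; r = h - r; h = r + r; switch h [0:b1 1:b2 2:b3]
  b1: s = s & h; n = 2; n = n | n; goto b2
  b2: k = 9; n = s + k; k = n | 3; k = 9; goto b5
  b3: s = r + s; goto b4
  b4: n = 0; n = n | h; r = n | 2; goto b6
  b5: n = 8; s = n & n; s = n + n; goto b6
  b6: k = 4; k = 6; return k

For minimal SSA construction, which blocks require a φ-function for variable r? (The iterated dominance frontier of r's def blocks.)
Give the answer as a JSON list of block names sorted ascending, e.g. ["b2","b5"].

Answer: ["b6"]

Working:
idom tree: b1←b0 b2←b0 b3←b0 b4←b3 b5←b2 b6←b0
Dom at joins:
  b2: preds {b0,b1}: {b0} ∩ {b0,b1} = {b0}; idom=b0
  b6: preds {b4,b5}: {b0,b3,b4} ∩ {b0,b2,b5} = {b0}; idom=b0

DF derivation:
  b2←b0: walk · to b0
  b2←b1: walk b1 to b0
  b6←b4: walk b4→b3 to b0
  b6←b5: walk b5→b2 to b0
  b0: DF=∅
  b1: DF={b2}
  b2: DF={b6}
  b3: DF={b6}
  b4: DF={b6}
  b5: DF={b6}
  b6: DF=∅

φ for r: defs {b0,b4}
  DF⁺ = {b6}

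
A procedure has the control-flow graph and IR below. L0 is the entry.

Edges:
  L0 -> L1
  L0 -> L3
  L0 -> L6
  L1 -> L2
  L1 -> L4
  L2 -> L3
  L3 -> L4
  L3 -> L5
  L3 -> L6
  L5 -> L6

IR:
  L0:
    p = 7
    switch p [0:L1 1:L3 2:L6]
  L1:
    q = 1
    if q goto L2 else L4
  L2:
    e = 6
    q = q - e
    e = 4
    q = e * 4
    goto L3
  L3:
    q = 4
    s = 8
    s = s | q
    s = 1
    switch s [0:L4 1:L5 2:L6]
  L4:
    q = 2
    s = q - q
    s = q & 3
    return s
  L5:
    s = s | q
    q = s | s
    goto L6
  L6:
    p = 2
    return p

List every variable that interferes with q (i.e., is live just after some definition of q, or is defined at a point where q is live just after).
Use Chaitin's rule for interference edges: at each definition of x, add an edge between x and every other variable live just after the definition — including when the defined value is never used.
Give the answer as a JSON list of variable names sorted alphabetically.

Block summaries:
  L0: def={p} ue=∅
  L1: def={q} ue=∅
  L2: def={e,q} ue={q}
  L3: def={q,s} ue=∅
  L4: def={q,s} ue=∅
  L5: def={q,s} ue={q,s}
  L6: def={p} ue=∅

Liveness:
  L0: in=∅ out=∅
  L1: in=∅ out={q}
  L2: in={q} out=∅
  L3: in=∅ out={q,s}
  L4: in=∅ out=∅
  L5: in={q,s} out=∅
  L6: in=∅ out=∅

Conflict graph:
  e — {q}
  p — ∅
  q — {e,s}
  s — {q}

N(q) = ["e", "s"]

Answer: ["e", "s"]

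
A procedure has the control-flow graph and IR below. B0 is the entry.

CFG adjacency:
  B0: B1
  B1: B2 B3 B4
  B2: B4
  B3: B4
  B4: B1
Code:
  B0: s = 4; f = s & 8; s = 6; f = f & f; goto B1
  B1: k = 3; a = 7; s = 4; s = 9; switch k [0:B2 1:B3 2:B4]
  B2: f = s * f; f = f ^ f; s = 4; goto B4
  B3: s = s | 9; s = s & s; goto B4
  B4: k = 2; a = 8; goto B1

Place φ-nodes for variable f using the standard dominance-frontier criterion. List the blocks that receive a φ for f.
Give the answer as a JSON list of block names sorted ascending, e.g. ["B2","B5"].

idom tree: B1←B0 B2←B1 B3←B1 B4←B1
Dom∩ at merges:
  B1: preds {B0,B4}: {B0} ∩ {B0,B1,B4} = {B0}; idom=B0
  B4: preds {B1,B2,B3}: {B0,B1} ∩ {B0,B1,B2} ∩ {B0,B1,B3} = {B0,B1}; idom=B1

DF walk-up:
  join B1 pred B0: · stop@B0
  join B1 pred B4: B4→B1 stop@B0
  join B4 pred B1: · stop@B1
  join B4 pred B2: B2 stop@B1
  join B4 pred B3: B3 stop@B1
  DF(B0)=∅
  DF(B1)={B1}
  DF(B2)={B4}
  DF(B3)={B4}
  DF(B4)={B1}

φ for f: defs {B0,B2}
  DF⁺ = {B1,B4}

Answer: ["B1", "B4"]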